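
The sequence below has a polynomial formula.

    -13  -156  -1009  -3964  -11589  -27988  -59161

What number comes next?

-113364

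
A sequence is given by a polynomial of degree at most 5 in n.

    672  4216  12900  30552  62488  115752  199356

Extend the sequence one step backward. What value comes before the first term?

-312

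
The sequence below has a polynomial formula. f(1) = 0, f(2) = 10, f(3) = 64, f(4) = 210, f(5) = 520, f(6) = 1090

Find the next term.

2040

D1: 10, 54, 146, 310, 570
D2: 44, 92, 164, 260
D3: 48, 72, 96
D4: 24, 24
The fourth differences are constant (24).
96 + 24 = 120;  260 + 120 = 380;  570 + 380 = 950;  1090 + 950 = 2040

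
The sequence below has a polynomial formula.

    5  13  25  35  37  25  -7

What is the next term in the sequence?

-65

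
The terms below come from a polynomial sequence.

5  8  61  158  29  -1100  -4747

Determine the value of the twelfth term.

-196202

D1: 3, 53, 97, -129, -1129, -3647
D2: 50, 44, -226, -1000, -2518
D3: -6, -270, -774, -1518
D4: -264, -504, -744
D5: -240, -240
Constant fifth difference = -240, so extend:
-744 − 240 = -984;  -1518 − 984 = -2502;  -2518 − 2502 = -5020;  -3647 − 5020 = -8667;  -4747 − 8667 = -13414
-984 − 240 = -1224;  -2502 − 1224 = -3726;  -5020 − 3726 = -8746;  -8667 − 8746 = -17413;  -13414 − 17413 = -30827
-1224 − 240 = -1464;  -3726 − 1464 = -5190;  -8746 − 5190 = -13936;  -17413 − 13936 = -31349;  -30827 − 31349 = -62176
-1464 − 240 = -1704;  -5190 − 1704 = -6894;  -13936 − 6894 = -20830;  -31349 − 20830 = -52179;  -62176 − 52179 = -114355
-1704 − 240 = -1944;  -6894 − 1944 = -8838;  -20830 − 8838 = -29668;  -52179 − 29668 = -81847;  -114355 − 81847 = -196202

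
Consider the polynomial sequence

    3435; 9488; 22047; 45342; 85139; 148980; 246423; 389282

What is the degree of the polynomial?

5

6053, 12559, 23295, 39797, 63841, 97443, 142859
6506, 10736, 16502, 24044, 33602, 45416
4230, 5766, 7542, 9558, 11814
1536, 1776, 2016, 2256
240, 240, 240
The fifth differences are constant, so the polynomial has degree 5.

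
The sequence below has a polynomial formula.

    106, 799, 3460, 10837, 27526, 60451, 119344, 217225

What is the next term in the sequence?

370882

693 , 2661 , 7377 , 16689 , 32925 , 58893 , 97881
1968 , 4716 , 9312 , 16236 , 25968 , 38988
2748 , 4596 , 6924 , 9732 , 13020
1848 , 2328 , 2808 , 3288
480 , 480 , 480
Constant fifth difference = 480, so extend:
3288 + 480 = 3768;  13020 + 3768 = 16788;  38988 + 16788 = 55776;  97881 + 55776 = 153657;  217225 + 153657 = 370882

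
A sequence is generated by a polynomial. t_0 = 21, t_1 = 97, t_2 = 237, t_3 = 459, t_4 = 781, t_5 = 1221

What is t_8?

First differences: 76, 140, 222, 322, 440
Second differences: 64, 82, 100, 118
Third differences: 18, 18, 18
The third differences are constant (18).
118 + 18 = 136;  440 + 136 = 576;  1221 + 576 = 1797
136 + 18 = 154;  576 + 154 = 730;  1797 + 730 = 2527
154 + 18 = 172;  730 + 172 = 902;  2527 + 902 = 3429

3429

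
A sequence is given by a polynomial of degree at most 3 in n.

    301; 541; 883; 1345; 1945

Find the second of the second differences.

First differences: 240, 342, 462, 600
Second differences: 102, 120, 138
Third differences: 18, 18

120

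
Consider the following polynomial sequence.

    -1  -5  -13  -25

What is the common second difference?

-4

First differences: -4, -8, -12
Second differences: -4, -4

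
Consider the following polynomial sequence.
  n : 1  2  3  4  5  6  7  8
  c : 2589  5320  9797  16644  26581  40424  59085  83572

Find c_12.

263300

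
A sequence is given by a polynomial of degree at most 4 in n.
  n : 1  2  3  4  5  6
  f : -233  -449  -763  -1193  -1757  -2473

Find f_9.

Δ: -216, -314, -430, -564, -716
Δ²: -98, -116, -134, -152
Δ³: -18, -18, -18
Third differences constant at -18.
-152 − 18 = -170;  -716 − 170 = -886;  -2473 − 886 = -3359
-170 − 18 = -188;  -886 − 188 = -1074;  -3359 − 1074 = -4433
-188 − 18 = -206;  -1074 − 206 = -1280;  -4433 − 1280 = -5713

-5713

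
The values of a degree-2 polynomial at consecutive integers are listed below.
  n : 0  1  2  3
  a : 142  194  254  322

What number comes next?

Δ: 52, 60, 68
Δ²: 8, 8
Second differences constant at 8.
68 + 8 = 76;  322 + 76 = 398

398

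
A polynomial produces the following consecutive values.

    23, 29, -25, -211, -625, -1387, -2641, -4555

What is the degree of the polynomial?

4

Δ: 6, -54, -186, -414, -762, -1254, -1914
Δ²: -60, -132, -228, -348, -492, -660
Δ³: -72, -96, -120, -144, -168
Δ⁴: -24, -24, -24, -24
The fourth differences are constant, so the polynomial has degree 4.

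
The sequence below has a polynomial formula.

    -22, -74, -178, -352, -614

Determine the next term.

-982

-52, -104, -174, -262
-52, -70, -88
-18, -18
Third differences constant at -18.
-88 − 18 = -106;  -262 − 106 = -368;  -614 − 368 = -982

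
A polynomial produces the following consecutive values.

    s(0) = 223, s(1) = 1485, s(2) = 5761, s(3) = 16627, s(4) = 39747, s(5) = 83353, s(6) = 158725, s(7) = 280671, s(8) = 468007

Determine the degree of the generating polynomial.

First differences: 1262, 4276, 10866, 23120, 43606, 75372, 121946, 187336
Second differences: 3014, 6590, 12254, 20486, 31766, 46574, 65390
Third differences: 3576, 5664, 8232, 11280, 14808, 18816
Fourth differences: 2088, 2568, 3048, 3528, 4008
Fifth differences: 480, 480, 480, 480
The fifth differences are constant, so the polynomial has degree 5.

5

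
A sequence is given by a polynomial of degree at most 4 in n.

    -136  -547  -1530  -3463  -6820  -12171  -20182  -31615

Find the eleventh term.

-95506

-411  -983  -1933  -3357  -5351  -8011  -11433
-572  -950  -1424  -1994  -2660  -3422
-378  -474  -570  -666  -762
-96  -96  -96  -96
The fourth differences are constant (-96).
-762 − 96 = -858;  -3422 − 858 = -4280;  -11433 − 4280 = -15713;  -31615 − 15713 = -47328
-858 − 96 = -954;  -4280 − 954 = -5234;  -15713 − 5234 = -20947;  -47328 − 20947 = -68275
-954 − 96 = -1050;  -5234 − 1050 = -6284;  -20947 − 6284 = -27231;  -68275 − 27231 = -95506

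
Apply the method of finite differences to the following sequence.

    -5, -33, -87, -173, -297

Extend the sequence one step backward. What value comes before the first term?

3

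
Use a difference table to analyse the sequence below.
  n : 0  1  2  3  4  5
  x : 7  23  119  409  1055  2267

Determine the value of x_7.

16 , 96 , 290 , 646 , 1212
80 , 194 , 356 , 566
114 , 162 , 210
48 , 48
Fourth differences constant at 48.
210 + 48 = 258;  566 + 258 = 824;  1212 + 824 = 2036;  2267 + 2036 = 4303
258 + 48 = 306;  824 + 306 = 1130;  2036 + 1130 = 3166;  4303 + 3166 = 7469

7469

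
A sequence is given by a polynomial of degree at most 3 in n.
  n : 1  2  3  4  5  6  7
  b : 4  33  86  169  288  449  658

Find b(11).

2094

29  53  83  119  161  209
24  30  36  42  48
6  6  6  6
The third differences are constant (6).
48 + 6 = 54;  209 + 54 = 263;  658 + 263 = 921
54 + 6 = 60;  263 + 60 = 323;  921 + 323 = 1244
60 + 6 = 66;  323 + 66 = 389;  1244 + 389 = 1633
66 + 6 = 72;  389 + 72 = 461;  1633 + 461 = 2094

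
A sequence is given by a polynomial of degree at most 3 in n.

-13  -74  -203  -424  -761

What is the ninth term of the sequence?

-3749

-61  -129  -221  -337
-68  -92  -116
-24  -24
Constant third difference = -24, so extend:
-116 − 24 = -140;  -337 − 140 = -477;  -761 − 477 = -1238
-140 − 24 = -164;  -477 − 164 = -641;  -1238 − 641 = -1879
-164 − 24 = -188;  -641 − 188 = -829;  -1879 − 829 = -2708
-188 − 24 = -212;  -829 − 212 = -1041;  -2708 − 1041 = -3749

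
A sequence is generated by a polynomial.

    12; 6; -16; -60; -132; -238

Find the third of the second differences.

D1: -6, -22, -44, -72, -106
D2: -16, -22, -28, -34
D3: -6, -6, -6

-28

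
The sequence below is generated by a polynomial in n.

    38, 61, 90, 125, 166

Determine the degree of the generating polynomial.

2

D1: 23, 29, 35, 41
D2: 6, 6, 6
The second differences are constant, so the polynomial has degree 2.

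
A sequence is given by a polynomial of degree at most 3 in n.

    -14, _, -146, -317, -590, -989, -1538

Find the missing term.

-53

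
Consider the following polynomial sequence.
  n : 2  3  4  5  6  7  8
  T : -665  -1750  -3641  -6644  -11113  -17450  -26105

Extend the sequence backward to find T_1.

-128

D1: -1085  -1891  -3003  -4469  -6337  -8655
D2: -806  -1112  -1466  -1868  -2318
D3: -306  -354  -402  -450
D4: -48  -48  -48
The fourth differences are constant at -48.
Work back: -306 + 48 = -258;  -806 + 258 = -548;  -1085 + 548 = -537;  -665 + 537 = -128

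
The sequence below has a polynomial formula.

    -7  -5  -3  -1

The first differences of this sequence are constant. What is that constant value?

First differences: 2, 2, 2

2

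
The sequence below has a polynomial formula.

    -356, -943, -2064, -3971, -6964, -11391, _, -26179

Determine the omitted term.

Using the first 6 terms:
First differences: -587  -1121  -1907  -2993  -4427
Second differences: -534  -786  -1086  -1434
Third differences: -252  -300  -348
Fourth differences: -48  -48
Constant fourth difference = -48.
Extend forward: -348 − 48 = -396;  -1434 − 396 = -1830;  -4427 − 1830 = -6257;  -11391 − 6257 = -17648

-17648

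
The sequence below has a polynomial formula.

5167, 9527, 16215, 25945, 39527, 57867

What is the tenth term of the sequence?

200287

Δ: 4360, 6688, 9730, 13582, 18340
Δ²: 2328, 3042, 3852, 4758
Δ³: 714, 810, 906
Δ⁴: 96, 96
Constant fourth difference = 96, so extend:
906 + 96 = 1002;  4758 + 1002 = 5760;  18340 + 5760 = 24100;  57867 + 24100 = 81967
1002 + 96 = 1098;  5760 + 1098 = 6858;  24100 + 6858 = 30958;  81967 + 30958 = 112925
1098 + 96 = 1194;  6858 + 1194 = 8052;  30958 + 8052 = 39010;  112925 + 39010 = 151935
1194 + 96 = 1290;  8052 + 1290 = 9342;  39010 + 9342 = 48352;  151935 + 48352 = 200287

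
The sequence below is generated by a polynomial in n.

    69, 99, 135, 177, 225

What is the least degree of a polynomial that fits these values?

2

Δ: 30, 36, 42, 48
Δ²: 6, 6, 6
The second differences are constant, so the polynomial has degree 2.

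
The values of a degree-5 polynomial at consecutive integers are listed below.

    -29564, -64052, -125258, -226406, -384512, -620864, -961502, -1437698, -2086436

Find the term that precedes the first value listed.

D1: -34488, -61206, -101148, -158106, -236352, -340638, -476196, -648738
D2: -26718, -39942, -56958, -78246, -104286, -135558, -172542
D3: -13224, -17016, -21288, -26040, -31272, -36984
D4: -3792, -4272, -4752, -5232, -5712
D5: -480, -480, -480, -480
The fifth differences are constant at -480.
Work back: -3792 + 480 = -3312;  -13224 + 3312 = -9912;  -26718 + 9912 = -16806;  -34488 + 16806 = -17682;  -29564 + 17682 = -11882

-11882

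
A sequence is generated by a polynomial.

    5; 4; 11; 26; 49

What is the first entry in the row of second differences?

8

First differences: -1, 7, 15, 23
Second differences: 8, 8, 8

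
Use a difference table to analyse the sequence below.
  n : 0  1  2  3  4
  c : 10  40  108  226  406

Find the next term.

660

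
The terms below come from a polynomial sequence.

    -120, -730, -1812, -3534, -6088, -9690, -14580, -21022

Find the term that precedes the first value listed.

162

First differences: -610, -1082, -1722, -2554, -3602, -4890, -6442
Second differences: -472, -640, -832, -1048, -1288, -1552
Third differences: -168, -192, -216, -240, -264
Fourth differences: -24, -24, -24, -24
The fourth differences are constant at -24.
Work back: -168 + 24 = -144;  -472 + 144 = -328;  -610 + 328 = -282;  -120 + 282 = 162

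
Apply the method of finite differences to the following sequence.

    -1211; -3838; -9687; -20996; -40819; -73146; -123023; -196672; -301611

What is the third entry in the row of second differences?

-8514

D1: -2627, -5849, -11309, -19823, -32327, -49877, -73649, -104939
D2: -3222, -5460, -8514, -12504, -17550, -23772, -31290
D3: -2238, -3054, -3990, -5046, -6222, -7518
D4: -816, -936, -1056, -1176, -1296
D5: -120, -120, -120, -120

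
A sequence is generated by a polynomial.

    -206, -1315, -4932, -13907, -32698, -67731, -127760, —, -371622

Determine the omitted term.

-224227

Using the first 7 terms:
D1: -1109  -3617  -8975  -18791  -35033  -60029
D2: -2508  -5358  -9816  -16242  -24996
D3: -2850  -4458  -6426  -8754
D4: -1608  -1968  -2328
D5: -360  -360
Constant fifth difference = -360.
Extend forward: -2328 − 360 = -2688;  -8754 − 2688 = -11442;  -24996 − 11442 = -36438;  -60029 − 36438 = -96467;  -127760 − 96467 = -224227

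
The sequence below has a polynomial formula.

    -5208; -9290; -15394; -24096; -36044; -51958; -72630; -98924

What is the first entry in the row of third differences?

D1: -4082, -6104, -8702, -11948, -15914, -20672, -26294
D2: -2022, -2598, -3246, -3966, -4758, -5622
D3: -576, -648, -720, -792, -864
D4: -72, -72, -72, -72

-576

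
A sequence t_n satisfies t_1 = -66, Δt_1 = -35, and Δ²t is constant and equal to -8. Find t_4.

Build the table forward from the leading diagonal:
D2: -8  -8  -8  -8
D1: -35  -43  -51  -59
t: -66  -101  -144  -195

-195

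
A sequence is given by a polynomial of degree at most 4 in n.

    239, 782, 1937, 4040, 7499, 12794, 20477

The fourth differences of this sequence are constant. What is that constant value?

D1: 543, 1155, 2103, 3459, 5295, 7683
D2: 612, 948, 1356, 1836, 2388
D3: 336, 408, 480, 552
D4: 72, 72, 72

72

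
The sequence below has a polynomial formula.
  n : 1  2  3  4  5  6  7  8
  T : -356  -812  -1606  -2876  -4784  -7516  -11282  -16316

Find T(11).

-41726

-456  -794  -1270  -1908  -2732  -3766  -5034
-338  -476  -638  -824  -1034  -1268
-138  -162  -186  -210  -234
-24  -24  -24  -24
The fourth differences are constant (-24).
-234 − 24 = -258;  -1268 − 258 = -1526;  -5034 − 1526 = -6560;  -16316 − 6560 = -22876
-258 − 24 = -282;  -1526 − 282 = -1808;  -6560 − 1808 = -8368;  -22876 − 8368 = -31244
-282 − 24 = -306;  -1808 − 306 = -2114;  -8368 − 2114 = -10482;  -31244 − 10482 = -41726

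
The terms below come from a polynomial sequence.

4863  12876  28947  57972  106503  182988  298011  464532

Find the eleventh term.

1443363

D1: 8013 , 16071 , 29025 , 48531 , 76485 , 115023 , 166521
D2: 8058 , 12954 , 19506 , 27954 , 38538 , 51498
D3: 4896 , 6552 , 8448 , 10584 , 12960
D4: 1656 , 1896 , 2136 , 2376
D5: 240 , 240 , 240
Fifth differences constant at 240.
2376 + 240 = 2616;  12960 + 2616 = 15576;  51498 + 15576 = 67074;  166521 + 67074 = 233595;  464532 + 233595 = 698127
2616 + 240 = 2856;  15576 + 2856 = 18432;  67074 + 18432 = 85506;  233595 + 85506 = 319101;  698127 + 319101 = 1017228
2856 + 240 = 3096;  18432 + 3096 = 21528;  85506 + 21528 = 107034;  319101 + 107034 = 426135;  1017228 + 426135 = 1443363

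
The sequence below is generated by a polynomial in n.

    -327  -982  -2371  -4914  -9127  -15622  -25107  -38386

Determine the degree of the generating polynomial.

4

-655, -1389, -2543, -4213, -6495, -9485, -13279
-734, -1154, -1670, -2282, -2990, -3794
-420, -516, -612, -708, -804
-96, -96, -96, -96
The fourth differences are constant, so the polynomial has degree 4.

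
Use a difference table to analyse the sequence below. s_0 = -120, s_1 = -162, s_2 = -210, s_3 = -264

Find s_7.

-540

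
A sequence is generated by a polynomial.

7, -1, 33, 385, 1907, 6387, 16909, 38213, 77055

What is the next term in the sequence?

First differences: -8, 34, 352, 1522, 4480, 10522, 21304, 38842
Second differences: 42, 318, 1170, 2958, 6042, 10782, 17538
Third differences: 276, 852, 1788, 3084, 4740, 6756
Fourth differences: 576, 936, 1296, 1656, 2016
Fifth differences: 360, 360, 360, 360
Fifth differences constant at 360.
2016 + 360 = 2376;  6756 + 2376 = 9132;  17538 + 9132 = 26670;  38842 + 26670 = 65512;  77055 + 65512 = 142567

142567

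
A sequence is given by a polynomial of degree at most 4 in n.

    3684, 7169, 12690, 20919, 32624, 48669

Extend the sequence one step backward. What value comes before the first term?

1659

3485, 5521, 8229, 11705, 16045
2036, 2708, 3476, 4340
672, 768, 864
96, 96
The fourth differences are constant at 96.
Work back: 672 − 96 = 576;  2036 − 576 = 1460;  3485 − 1460 = 2025;  3684 − 2025 = 1659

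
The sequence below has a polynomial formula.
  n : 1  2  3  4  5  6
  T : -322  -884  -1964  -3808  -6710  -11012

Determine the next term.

-17104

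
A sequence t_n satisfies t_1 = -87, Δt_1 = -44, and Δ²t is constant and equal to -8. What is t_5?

Build the table forward from the leading diagonal:
D2: -8  -8  -8  -8  -8
D1: -44  -52  -60  -68  -76
t: -87  -131  -183  -243  -311

-311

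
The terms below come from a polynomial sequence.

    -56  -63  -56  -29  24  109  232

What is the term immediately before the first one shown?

Δ: -7, 7, 27, 53, 85, 123
Δ²: 14, 20, 26, 32, 38
Δ³: 6, 6, 6, 6
The third differences are constant at 6.
Work back: 14 − 6 = 8;  -7 − 8 = -15;  -56 + 15 = -41

-41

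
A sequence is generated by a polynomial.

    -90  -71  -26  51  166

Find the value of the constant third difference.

6

D1: 19, 45, 77, 115
D2: 26, 32, 38
D3: 6, 6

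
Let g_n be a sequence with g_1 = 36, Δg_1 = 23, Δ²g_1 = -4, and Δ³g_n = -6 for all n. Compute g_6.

51

Build the table forward from the leading diagonal:
D3: -6  -6  -6  -6  -6  -6
D2: -4  -10  -16  -22  -28  -34
D1: 23  19  9  -7  -29  -57
g: 36  59  78  87  80  51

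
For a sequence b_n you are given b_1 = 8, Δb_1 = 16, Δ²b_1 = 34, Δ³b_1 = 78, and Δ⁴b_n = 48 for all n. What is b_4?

236

Build the table forward from the leading diagonal:
D4: 48, 48, 48, 48
D3: 78, 126, 174, 222
D2: 34, 112, 238, 412
D1: 16, 50, 162, 400
b: 8, 24, 74, 236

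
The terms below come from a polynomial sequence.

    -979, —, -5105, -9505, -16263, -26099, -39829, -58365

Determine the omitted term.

Using the last 6 terms:
First differences: -4400, -6758, -9836, -13730, -18536
Second differences: -2358, -3078, -3894, -4806
Third differences: -720, -816, -912
Fourth differences: -96, -96
Constant fourth difference = -96.
Extend backward: -720 + 96 = -624;  -2358 + 624 = -1734;  -4400 + 1734 = -2666;  -5105 + 2666 = -2439

-2439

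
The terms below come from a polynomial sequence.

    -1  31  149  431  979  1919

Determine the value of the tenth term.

32  118  282  548  940
86  164  266  392
78  102  126
24  24
Fourth differences constant at 24.
126 + 24 = 150;  392 + 150 = 542;  940 + 542 = 1482;  1919 + 1482 = 3401
150 + 24 = 174;  542 + 174 = 716;  1482 + 716 = 2198;  3401 + 2198 = 5599
174 + 24 = 198;  716 + 198 = 914;  2198 + 914 = 3112;  5599 + 3112 = 8711
198 + 24 = 222;  914 + 222 = 1136;  3112 + 1136 = 4248;  8711 + 4248 = 12959

12959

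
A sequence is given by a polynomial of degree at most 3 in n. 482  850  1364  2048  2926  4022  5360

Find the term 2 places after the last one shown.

D1: 368  514  684  878  1096  1338
D2: 146  170  194  218  242
D3: 24  24  24  24
Third differences constant at 24.
242 + 24 = 266;  1338 + 266 = 1604;  5360 + 1604 = 6964
266 + 24 = 290;  1604 + 290 = 1894;  6964 + 1894 = 8858

8858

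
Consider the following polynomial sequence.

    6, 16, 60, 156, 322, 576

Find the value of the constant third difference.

Δ: 10, 44, 96, 166, 254
Δ²: 34, 52, 70, 88
Δ³: 18, 18, 18

18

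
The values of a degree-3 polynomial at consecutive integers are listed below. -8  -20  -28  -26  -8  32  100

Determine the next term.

202

D1: -12, -8, 2, 18, 40, 68
D2: 4, 10, 16, 22, 28
D3: 6, 6, 6, 6
Third differences constant at 6.
28 + 6 = 34;  68 + 34 = 102;  100 + 102 = 202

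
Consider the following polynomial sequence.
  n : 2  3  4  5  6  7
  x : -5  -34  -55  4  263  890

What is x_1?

8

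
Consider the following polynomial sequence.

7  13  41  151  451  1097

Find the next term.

2293

D1: 6  28  110  300  646
D2: 22  82  190  346
D3: 60  108  156
D4: 48  48
The fourth differences are constant (48).
156 + 48 = 204;  346 + 204 = 550;  646 + 550 = 1196;  1097 + 1196 = 2293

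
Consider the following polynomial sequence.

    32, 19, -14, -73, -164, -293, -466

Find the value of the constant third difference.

Δ: -13, -33, -59, -91, -129, -173
Δ²: -20, -26, -32, -38, -44
Δ³: -6, -6, -6, -6

-6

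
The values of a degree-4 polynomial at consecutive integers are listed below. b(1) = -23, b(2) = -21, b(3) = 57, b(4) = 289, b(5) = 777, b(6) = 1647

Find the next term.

3049

Δ: 2  78  232  488  870
Δ²: 76  154  256  382
Δ³: 78  102  126
Δ⁴: 24  24
The fourth differences are constant (24).
126 + 24 = 150;  382 + 150 = 532;  870 + 532 = 1402;  1647 + 1402 = 3049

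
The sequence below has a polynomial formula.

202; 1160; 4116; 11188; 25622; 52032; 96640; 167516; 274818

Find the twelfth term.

953220

First differences: 958, 2956, 7072, 14434, 26410, 44608, 70876, 107302
Second differences: 1998, 4116, 7362, 11976, 18198, 26268, 36426
Third differences: 2118, 3246, 4614, 6222, 8070, 10158
Fourth differences: 1128, 1368, 1608, 1848, 2088
Fifth differences: 240, 240, 240, 240
Constant fifth difference = 240, so extend:
2088 + 240 = 2328;  10158 + 2328 = 12486;  36426 + 12486 = 48912;  107302 + 48912 = 156214;  274818 + 156214 = 431032
2328 + 240 = 2568;  12486 + 2568 = 15054;  48912 + 15054 = 63966;  156214 + 63966 = 220180;  431032 + 220180 = 651212
2568 + 240 = 2808;  15054 + 2808 = 17862;  63966 + 17862 = 81828;  220180 + 81828 = 302008;  651212 + 302008 = 953220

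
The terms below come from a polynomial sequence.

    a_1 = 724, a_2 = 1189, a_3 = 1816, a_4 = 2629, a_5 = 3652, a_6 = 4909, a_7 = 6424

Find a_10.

12757

465, 627, 813, 1023, 1257, 1515
162, 186, 210, 234, 258
24, 24, 24, 24
The third differences are constant (24).
258 + 24 = 282;  1515 + 282 = 1797;  6424 + 1797 = 8221
282 + 24 = 306;  1797 + 306 = 2103;  8221 + 2103 = 10324
306 + 24 = 330;  2103 + 330 = 2433;  10324 + 2433 = 12757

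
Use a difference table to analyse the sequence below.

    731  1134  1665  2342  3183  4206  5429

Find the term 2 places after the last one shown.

8547

Δ: 403, 531, 677, 841, 1023, 1223
Δ²: 128, 146, 164, 182, 200
Δ³: 18, 18, 18, 18
Constant third difference = 18, so extend:
200 + 18 = 218;  1223 + 218 = 1441;  5429 + 1441 = 6870
218 + 18 = 236;  1441 + 236 = 1677;  6870 + 1677 = 8547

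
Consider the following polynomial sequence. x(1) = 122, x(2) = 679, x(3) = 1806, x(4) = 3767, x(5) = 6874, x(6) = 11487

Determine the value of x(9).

38682

First differences: 557, 1127, 1961, 3107, 4613
Second differences: 570, 834, 1146, 1506
Third differences: 264, 312, 360
Fourth differences: 48, 48
Fourth differences constant at 48.
360 + 48 = 408;  1506 + 408 = 1914;  4613 + 1914 = 6527;  11487 + 6527 = 18014
408 + 48 = 456;  1914 + 456 = 2370;  6527 + 2370 = 8897;  18014 + 8897 = 26911
456 + 48 = 504;  2370 + 504 = 2874;  8897 + 2874 = 11771;  26911 + 11771 = 38682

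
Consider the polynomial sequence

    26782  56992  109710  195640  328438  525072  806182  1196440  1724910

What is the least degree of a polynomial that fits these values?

5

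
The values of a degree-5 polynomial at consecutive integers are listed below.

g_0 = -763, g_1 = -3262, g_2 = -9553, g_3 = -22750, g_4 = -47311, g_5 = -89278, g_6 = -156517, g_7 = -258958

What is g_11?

-1305022

-2499 , -6291 , -13197 , -24561 , -41967 , -67239 , -102441
-3792 , -6906 , -11364 , -17406 , -25272 , -35202
-3114 , -4458 , -6042 , -7866 , -9930
-1344 , -1584 , -1824 , -2064
-240 , -240 , -240
Fifth differences constant at -240.
-2064 − 240 = -2304;  -9930 − 2304 = -12234;  -35202 − 12234 = -47436;  -102441 − 47436 = -149877;  -258958 − 149877 = -408835
-2304 − 240 = -2544;  -12234 − 2544 = -14778;  -47436 − 14778 = -62214;  -149877 − 62214 = -212091;  -408835 − 212091 = -620926
-2544 − 240 = -2784;  -14778 − 2784 = -17562;  -62214 − 17562 = -79776;  -212091 − 79776 = -291867;  -620926 − 291867 = -912793
-2784 − 240 = -3024;  -17562 − 3024 = -20586;  -79776 − 20586 = -100362;  -291867 − 100362 = -392229;  -912793 − 392229 = -1305022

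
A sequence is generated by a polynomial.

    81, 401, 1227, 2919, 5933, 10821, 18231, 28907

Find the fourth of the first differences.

3014

First differences: 320, 826, 1692, 3014, 4888, 7410, 10676
Second differences: 506, 866, 1322, 1874, 2522, 3266
Third differences: 360, 456, 552, 648, 744
Fourth differences: 96, 96, 96, 96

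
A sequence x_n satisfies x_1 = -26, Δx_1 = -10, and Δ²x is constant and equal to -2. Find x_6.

-96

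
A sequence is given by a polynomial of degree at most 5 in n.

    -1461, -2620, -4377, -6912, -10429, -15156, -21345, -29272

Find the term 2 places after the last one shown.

D1: -1159, -1757, -2535, -3517, -4727, -6189, -7927
D2: -598, -778, -982, -1210, -1462, -1738
D3: -180, -204, -228, -252, -276
D4: -24, -24, -24, -24
Constant fourth difference = -24, so extend:
-276 − 24 = -300;  -1738 − 300 = -2038;  -7927 − 2038 = -9965;  -29272 − 9965 = -39237
-300 − 24 = -324;  -2038 − 324 = -2362;  -9965 − 2362 = -12327;  -39237 − 12327 = -51564

-51564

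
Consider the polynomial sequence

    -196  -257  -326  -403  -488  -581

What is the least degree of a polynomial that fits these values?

2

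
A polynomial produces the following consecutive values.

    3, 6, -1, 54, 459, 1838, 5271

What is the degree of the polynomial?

Δ: 3, -7, 55, 405, 1379, 3433
Δ²: -10, 62, 350, 974, 2054
Δ³: 72, 288, 624, 1080
Δ⁴: 216, 336, 456
Δ⁵: 120, 120
The fifth differences are constant, so the polynomial has degree 5.

5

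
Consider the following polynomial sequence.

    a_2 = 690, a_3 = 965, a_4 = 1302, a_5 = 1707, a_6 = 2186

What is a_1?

471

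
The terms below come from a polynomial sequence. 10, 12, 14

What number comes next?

Δ: 2  2
Constant first difference = 2, so extend:
14 + 2 = 16

16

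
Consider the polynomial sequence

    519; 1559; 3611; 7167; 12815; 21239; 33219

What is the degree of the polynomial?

D1: 1040, 2052, 3556, 5648, 8424, 11980
D2: 1012, 1504, 2092, 2776, 3556
D3: 492, 588, 684, 780
D4: 96, 96, 96
The fourth differences are constant, so the polynomial has degree 4.

4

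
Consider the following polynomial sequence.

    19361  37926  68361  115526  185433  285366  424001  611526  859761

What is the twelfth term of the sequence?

2113926

First differences: 18565, 30435, 47165, 69907, 99933, 138635, 187525, 248235
Second differences: 11870, 16730, 22742, 30026, 38702, 48890, 60710
Third differences: 4860, 6012, 7284, 8676, 10188, 11820
Fourth differences: 1152, 1272, 1392, 1512, 1632
Fifth differences: 120, 120, 120, 120
Constant fifth difference = 120, so extend:
1632 + 120 = 1752;  11820 + 1752 = 13572;  60710 + 13572 = 74282;  248235 + 74282 = 322517;  859761 + 322517 = 1182278
1752 + 120 = 1872;  13572 + 1872 = 15444;  74282 + 15444 = 89726;  322517 + 89726 = 412243;  1182278 + 412243 = 1594521
1872 + 120 = 1992;  15444 + 1992 = 17436;  89726 + 17436 = 107162;  412243 + 107162 = 519405;  1594521 + 519405 = 2113926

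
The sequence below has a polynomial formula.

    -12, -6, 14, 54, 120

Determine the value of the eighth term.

Δ: 6  20  40  66
Δ²: 14  20  26
Δ³: 6  6
Third differences constant at 6.
26 + 6 = 32;  66 + 32 = 98;  120 + 98 = 218
32 + 6 = 38;  98 + 38 = 136;  218 + 136 = 354
38 + 6 = 44;  136 + 44 = 180;  354 + 180 = 534

534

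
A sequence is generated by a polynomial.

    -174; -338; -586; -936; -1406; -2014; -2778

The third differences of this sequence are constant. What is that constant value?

-18

Δ: -164, -248, -350, -470, -608, -764
Δ²: -84, -102, -120, -138, -156
Δ³: -18, -18, -18, -18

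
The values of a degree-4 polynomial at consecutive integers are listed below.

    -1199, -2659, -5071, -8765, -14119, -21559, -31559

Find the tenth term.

-82379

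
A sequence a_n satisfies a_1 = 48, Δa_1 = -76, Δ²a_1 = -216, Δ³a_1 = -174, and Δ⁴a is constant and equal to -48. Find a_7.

-7848

Build the table forward from the leading diagonal:
D4: -48  -48  -48  -48  -48  -48  -48
D3: -174  -222  -270  -318  -366  -414  -462
D2: -216  -390  -612  -882  -1200  -1566  -1980
D1: -76  -292  -682  -1294  -2176  -3376  -4942
a: 48  -28  -320  -1002  -2296  -4472  -7848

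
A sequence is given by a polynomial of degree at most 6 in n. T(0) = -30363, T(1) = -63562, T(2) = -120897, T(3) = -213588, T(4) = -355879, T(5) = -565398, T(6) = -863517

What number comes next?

First differences: -33199, -57335, -92691, -142291, -209519, -298119
Second differences: -24136, -35356, -49600, -67228, -88600
Third differences: -11220, -14244, -17628, -21372
Fourth differences: -3024, -3384, -3744
Fifth differences: -360, -360
Constant fifth difference = -360, so extend:
-3744 − 360 = -4104;  -21372 − 4104 = -25476;  -88600 − 25476 = -114076;  -298119 − 114076 = -412195;  -863517 − 412195 = -1275712

-1275712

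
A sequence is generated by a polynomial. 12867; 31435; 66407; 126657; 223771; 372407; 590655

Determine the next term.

900397

First differences: 18568, 34972, 60250, 97114, 148636, 218248
Second differences: 16404, 25278, 36864, 51522, 69612
Third differences: 8874, 11586, 14658, 18090
Fourth differences: 2712, 3072, 3432
Fifth differences: 360, 360
The fifth differences are constant (360).
3432 + 360 = 3792;  18090 + 3792 = 21882;  69612 + 21882 = 91494;  218248 + 91494 = 309742;  590655 + 309742 = 900397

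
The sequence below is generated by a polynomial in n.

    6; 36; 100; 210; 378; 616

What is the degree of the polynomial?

3

Δ: 30, 64, 110, 168, 238
Δ²: 34, 46, 58, 70
Δ³: 12, 12, 12
The third differences are constant, so the polynomial has degree 3.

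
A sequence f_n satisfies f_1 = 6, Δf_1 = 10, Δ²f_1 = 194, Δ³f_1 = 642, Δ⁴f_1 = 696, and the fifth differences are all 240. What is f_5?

Build the table forward from the leading diagonal:
D5: 240, 240, 240, 240, 240
D4: 696, 936, 1176, 1416, 1656
D3: 642, 1338, 2274, 3450, 4866
D2: 194, 836, 2174, 4448, 7898
D1: 10, 204, 1040, 3214, 7662
f: 6, 16, 220, 1260, 4474

4474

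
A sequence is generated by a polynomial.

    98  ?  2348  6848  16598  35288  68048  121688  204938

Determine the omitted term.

Using the last 7 terms:
4500  9750  18690  32760  53640  83250
5250  8940  14070  20880  29610
3690  5130  6810  8730
1440  1680  1920
240  240
Constant fifth difference = 240.
Extend backward: 1440 − 240 = 1200;  3690 − 1200 = 2490;  5250 − 2490 = 2760;  4500 − 2760 = 1740;  2348 − 1740 = 608

608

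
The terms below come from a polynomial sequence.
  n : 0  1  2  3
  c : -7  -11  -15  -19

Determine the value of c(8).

-39

-4, -4, -4
Constant first difference = -4, so extend:
-19 − 4 = -23
-23 − 4 = -27
-27 − 4 = -31
-31 − 4 = -35
-35 − 4 = -39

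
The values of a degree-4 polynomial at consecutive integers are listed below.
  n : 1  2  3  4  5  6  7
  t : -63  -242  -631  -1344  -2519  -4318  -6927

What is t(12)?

-40312

First differences: -179 , -389 , -713 , -1175 , -1799 , -2609
Second differences: -210 , -324 , -462 , -624 , -810
Third differences: -114 , -138 , -162 , -186
Fourth differences: -24 , -24 , -24
The fourth differences are constant (-24).
-186 − 24 = -210;  -810 − 210 = -1020;  -2609 − 1020 = -3629;  -6927 − 3629 = -10556
-210 − 24 = -234;  -1020 − 234 = -1254;  -3629 − 1254 = -4883;  -10556 − 4883 = -15439
-234 − 24 = -258;  -1254 − 258 = -1512;  -4883 − 1512 = -6395;  -15439 − 6395 = -21834
-258 − 24 = -282;  -1512 − 282 = -1794;  -6395 − 1794 = -8189;  -21834 − 8189 = -30023
-282 − 24 = -306;  -1794 − 306 = -2100;  -8189 − 2100 = -10289;  -30023 − 10289 = -40312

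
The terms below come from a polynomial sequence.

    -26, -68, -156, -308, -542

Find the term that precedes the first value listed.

-12

-42, -88, -152, -234
-46, -64, -82
-18, -18
The third differences are constant at -18.
Work back: -46 + 18 = -28;  -42 + 28 = -14;  -26 + 14 = -12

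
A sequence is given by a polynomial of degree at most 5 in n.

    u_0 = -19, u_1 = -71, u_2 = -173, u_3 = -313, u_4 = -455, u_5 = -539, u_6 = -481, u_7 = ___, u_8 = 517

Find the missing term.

-173

Using the first 7 terms:
First differences: -52, -102, -140, -142, -84, 58
Second differences: -50, -38, -2, 58, 142
Third differences: 12, 36, 60, 84
Fourth differences: 24, 24, 24
Constant fourth difference = 24.
Extend forward: 84 + 24 = 108;  142 + 108 = 250;  58 + 250 = 308;  -481 + 308 = -173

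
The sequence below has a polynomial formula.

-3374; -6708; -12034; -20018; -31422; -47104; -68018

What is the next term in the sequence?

-95214

Δ: -3334, -5326, -7984, -11404, -15682, -20914
Δ²: -1992, -2658, -3420, -4278, -5232
Δ³: -666, -762, -858, -954
Δ⁴: -96, -96, -96
Constant fourth difference = -96, so extend:
-954 − 96 = -1050;  -5232 − 1050 = -6282;  -20914 − 6282 = -27196;  -68018 − 27196 = -95214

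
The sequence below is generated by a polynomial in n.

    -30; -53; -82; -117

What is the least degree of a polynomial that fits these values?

-23, -29, -35
-6, -6
The second differences are constant, so the polynomial has degree 2.

2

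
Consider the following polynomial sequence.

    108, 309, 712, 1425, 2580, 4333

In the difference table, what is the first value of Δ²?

202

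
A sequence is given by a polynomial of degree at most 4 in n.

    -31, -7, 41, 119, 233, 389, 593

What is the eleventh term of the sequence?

2009

Δ: 24, 48, 78, 114, 156, 204
Δ²: 24, 30, 36, 42, 48
Δ³: 6, 6, 6, 6
Third differences constant at 6.
48 + 6 = 54;  204 + 54 = 258;  593 + 258 = 851
54 + 6 = 60;  258 + 60 = 318;  851 + 318 = 1169
60 + 6 = 66;  318 + 66 = 384;  1169 + 384 = 1553
66 + 6 = 72;  384 + 72 = 456;  1553 + 456 = 2009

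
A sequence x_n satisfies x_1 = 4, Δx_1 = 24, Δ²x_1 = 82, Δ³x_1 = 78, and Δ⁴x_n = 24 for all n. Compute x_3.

134

Build the table forward from the leading diagonal:
Δ⁴: 24, 24, 24
Δ³: 78, 102, 126
Δ²: 82, 160, 262
Δ: 24, 106, 266
x: 4, 28, 134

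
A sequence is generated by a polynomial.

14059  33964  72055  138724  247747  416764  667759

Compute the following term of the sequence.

First differences: 19905 , 38091 , 66669 , 109023 , 169017 , 250995
Second differences: 18186 , 28578 , 42354 , 59994 , 81978
Third differences: 10392 , 13776 , 17640 , 21984
Fourth differences: 3384 , 3864 , 4344
Fifth differences: 480 , 480
Constant fifth difference = 480, so extend:
4344 + 480 = 4824;  21984 + 4824 = 26808;  81978 + 26808 = 108786;  250995 + 108786 = 359781;  667759 + 359781 = 1027540

1027540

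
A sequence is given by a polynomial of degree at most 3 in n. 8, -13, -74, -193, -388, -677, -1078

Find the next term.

Δ: -21 , -61 , -119 , -195 , -289 , -401
Δ²: -40 , -58 , -76 , -94 , -112
Δ³: -18 , -18 , -18 , -18
The third differences are constant (-18).
-112 − 18 = -130;  -401 − 130 = -531;  -1078 − 531 = -1609

-1609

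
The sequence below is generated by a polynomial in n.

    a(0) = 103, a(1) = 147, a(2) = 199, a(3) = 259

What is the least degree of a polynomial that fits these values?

44, 52, 60
8, 8
The second differences are constant, so the polynomial has degree 2.

2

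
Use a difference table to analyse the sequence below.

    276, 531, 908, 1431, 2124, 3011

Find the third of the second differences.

170

Δ: 255, 377, 523, 693, 887
Δ²: 122, 146, 170, 194
Δ³: 24, 24, 24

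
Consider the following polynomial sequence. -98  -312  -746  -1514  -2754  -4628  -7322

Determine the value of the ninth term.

First differences: -214 , -434 , -768 , -1240 , -1874 , -2694
Second differences: -220 , -334 , -472 , -634 , -820
Third differences: -114 , -138 , -162 , -186
Fourth differences: -24 , -24 , -24
The fourth differences are constant (-24).
-186 − 24 = -210;  -820 − 210 = -1030;  -2694 − 1030 = -3724;  -7322 − 3724 = -11046
-210 − 24 = -234;  -1030 − 234 = -1264;  -3724 − 1264 = -4988;  -11046 − 4988 = -16034

-16034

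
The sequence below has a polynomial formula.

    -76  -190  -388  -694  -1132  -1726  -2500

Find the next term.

-3478

Δ: -114 , -198 , -306 , -438 , -594 , -774
Δ²: -84 , -108 , -132 , -156 , -180
Δ³: -24 , -24 , -24 , -24
The third differences are constant (-24).
-180 − 24 = -204;  -774 − 204 = -978;  -2500 − 978 = -3478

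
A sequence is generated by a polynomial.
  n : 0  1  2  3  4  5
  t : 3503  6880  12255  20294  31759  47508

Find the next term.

68495

Δ: 3377 , 5375 , 8039 , 11465 , 15749
Δ²: 1998 , 2664 , 3426 , 4284
Δ³: 666 , 762 , 858
Δ⁴: 96 , 96
The fourth differences are constant (96).
858 + 96 = 954;  4284 + 954 = 5238;  15749 + 5238 = 20987;  47508 + 20987 = 68495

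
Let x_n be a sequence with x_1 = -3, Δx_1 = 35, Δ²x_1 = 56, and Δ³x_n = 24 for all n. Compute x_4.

294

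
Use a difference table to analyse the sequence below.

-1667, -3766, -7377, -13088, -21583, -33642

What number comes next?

-50141

First differences: -2099 , -3611 , -5711 , -8495 , -12059
Second differences: -1512 , -2100 , -2784 , -3564
Third differences: -588 , -684 , -780
Fourth differences: -96 , -96
Constant fourth difference = -96, so extend:
-780 − 96 = -876;  -3564 − 876 = -4440;  -12059 − 4440 = -16499;  -33642 − 16499 = -50141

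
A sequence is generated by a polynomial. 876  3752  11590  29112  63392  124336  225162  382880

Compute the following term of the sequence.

618772

D1: 2876, 7838, 17522, 34280, 60944, 100826, 157718
D2: 4962, 9684, 16758, 26664, 39882, 56892
D3: 4722, 7074, 9906, 13218, 17010
D4: 2352, 2832, 3312, 3792
D5: 480, 480, 480
Constant fifth difference = 480, so extend:
3792 + 480 = 4272;  17010 + 4272 = 21282;  56892 + 21282 = 78174;  157718 + 78174 = 235892;  382880 + 235892 = 618772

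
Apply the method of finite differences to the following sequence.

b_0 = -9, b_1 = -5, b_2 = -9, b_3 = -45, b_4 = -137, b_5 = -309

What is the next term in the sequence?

D1: 4, -4, -36, -92, -172
D2: -8, -32, -56, -80
D3: -24, -24, -24
Third differences constant at -24.
-80 − 24 = -104;  -172 − 104 = -276;  -309 − 276 = -585

-585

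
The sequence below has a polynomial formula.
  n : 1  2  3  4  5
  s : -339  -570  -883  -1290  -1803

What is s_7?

-3195

First differences: -231 , -313 , -407 , -513
Second differences: -82 , -94 , -106
Third differences: -12 , -12
The third differences are constant (-12).
-106 − 12 = -118;  -513 − 118 = -631;  -1803 − 631 = -2434
-118 − 12 = -130;  -631 − 130 = -761;  -2434 − 761 = -3195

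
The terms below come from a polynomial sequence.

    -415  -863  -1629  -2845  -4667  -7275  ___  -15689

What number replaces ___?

Using the first 6 terms:
Δ: -448  -766  -1216  -1822  -2608
Δ²: -318  -450  -606  -786
Δ³: -132  -156  -180
Δ⁴: -24  -24
Constant fourth difference = -24.
Extend forward: -180 − 24 = -204;  -786 − 204 = -990;  -2608 − 990 = -3598;  -7275 − 3598 = -10873

-10873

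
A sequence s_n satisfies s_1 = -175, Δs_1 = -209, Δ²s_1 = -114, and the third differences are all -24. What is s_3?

Build the table forward from the leading diagonal:
Third differences: -24  -24  -24
Second differences: -114  -138  -162
First differences: -209  -323  -461
s: -175  -384  -707

-707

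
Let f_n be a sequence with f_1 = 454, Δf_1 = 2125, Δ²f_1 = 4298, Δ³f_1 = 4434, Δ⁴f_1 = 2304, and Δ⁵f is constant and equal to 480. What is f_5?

Build the table forward from the leading diagonal:
Fifth differences: 480  480  480  480  480
Fourth differences: 2304  2784  3264  3744  4224
Third differences: 4434  6738  9522  12786  16530
Second differences: 4298  8732  15470  24992  37778
First differences: 2125  6423  15155  30625  55617
f: 454  2579  9002  24157  54782

54782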